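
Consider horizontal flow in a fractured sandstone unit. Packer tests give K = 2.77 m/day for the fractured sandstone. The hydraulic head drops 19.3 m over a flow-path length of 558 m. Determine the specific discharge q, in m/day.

0.0958

Hydraulic gradient i = Δh / L = 19.3 / 558 = 0.03459.
Specific discharge q = K · i = 2.770 × 0.03459 = 0.09581 m/day.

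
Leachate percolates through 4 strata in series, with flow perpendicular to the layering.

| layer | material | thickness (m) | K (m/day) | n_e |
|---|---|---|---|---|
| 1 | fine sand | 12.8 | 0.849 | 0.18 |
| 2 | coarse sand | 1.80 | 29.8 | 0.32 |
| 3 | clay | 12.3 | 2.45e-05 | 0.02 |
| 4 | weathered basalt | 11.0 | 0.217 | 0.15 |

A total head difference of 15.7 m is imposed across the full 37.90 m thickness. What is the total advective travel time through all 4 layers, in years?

With flow normal to the layers, continuity requires the same specific discharge q through every layer.
Σ(b_i/K_i) = 12.8/0.849 + 1.80/29.8 + 12.3/2.45e-05 + 11.0/0.217 = 5.021e+05 d.
q = Δh / Σ(b_i/K_i) = 15.7 / 5.021e+05 = 3.127e-05 m/day.
In each layer the seepage velocity is v_i = q/n_i, so the layer transit time is t_i = b_i·n_i / q:
  layer 1 (fine sand): t_1 = 12.8 × 0.18 / 3.127e-05 = 73685 d
  layer 2 (coarse sand): t_2 = 1.80 × 0.32 / 3.127e-05 = 18421 d
  layer 3 (clay): t_3 = 12.3 × 0.02 / 3.127e-05 = 7867 d
  layer 4 (weathered basalt): t_4 = 11.0 × 0.15 / 3.127e-05 = 52769 d
Total t = Σ t_i = 1.527e+05 days = 418.2 years.

418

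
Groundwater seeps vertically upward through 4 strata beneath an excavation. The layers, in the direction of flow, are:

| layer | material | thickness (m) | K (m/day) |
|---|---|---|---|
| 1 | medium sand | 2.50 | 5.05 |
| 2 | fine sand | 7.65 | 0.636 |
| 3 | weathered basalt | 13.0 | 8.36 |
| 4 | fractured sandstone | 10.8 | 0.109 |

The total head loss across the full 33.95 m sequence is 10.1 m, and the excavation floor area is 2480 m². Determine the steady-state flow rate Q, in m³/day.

Flow is perpendicular to layering, so the layers act in series and the equivalent K is the thickness-weighted harmonic mean.
Total thickness L = 2.50 + 7.65 + 13.0 + 10.8 = 33.95 m.
Σ(b_i/K_i) = 2.50/5.05 + 7.65/0.636 + 13.0/8.36 + 10.8/0.109 = 113.2 d.
K_eq = L / Σ(b_i/K_i) = 33.95 / 113.2 = 0.3000 m/day.
Q = K_eq · A · (Δh/L) = 0.3000 × 2480 × (10.1/33.95) = 221.3 m³/day.

221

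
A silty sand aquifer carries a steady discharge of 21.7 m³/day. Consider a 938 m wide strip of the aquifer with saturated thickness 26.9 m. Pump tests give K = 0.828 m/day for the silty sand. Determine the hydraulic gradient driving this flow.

0.00104

Cross-sectional area A = 938 × 26.9 = 25232 m².
From Q = K·A·i, i = Q / (K·A) = 21.7 / (0.8280 × 25232) = 0.001039.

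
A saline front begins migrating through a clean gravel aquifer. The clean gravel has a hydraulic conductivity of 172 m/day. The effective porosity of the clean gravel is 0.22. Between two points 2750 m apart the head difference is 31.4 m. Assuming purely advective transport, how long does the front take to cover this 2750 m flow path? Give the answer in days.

Hydraulic gradient i = Δh / L = 31.4 / 2750 = 0.01142.
Darcy flux q = K · i = 172.0 × 0.01142 = 1.964 m/day.
Seepage velocity v = q / n_e = 1.964 / 0.22 = 8.927 m/day.
Travel time t = L / v = 2750 / 8.927 = 308.1 days.

308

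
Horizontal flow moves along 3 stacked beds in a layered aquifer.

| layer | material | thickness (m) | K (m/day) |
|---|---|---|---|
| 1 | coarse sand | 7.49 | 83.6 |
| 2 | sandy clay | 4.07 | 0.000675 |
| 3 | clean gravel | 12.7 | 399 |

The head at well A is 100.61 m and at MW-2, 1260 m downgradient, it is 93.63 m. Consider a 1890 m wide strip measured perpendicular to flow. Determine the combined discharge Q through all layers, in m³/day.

Flow is parallel to layering, so each bed carries its own Darcy discharge and the transmissivities add.
Σ(K_i·b_i) = 83.6×7.49 + 0.000675×4.07 + 399×12.7 = 5693 m²/day.
Hydraulic gradient i = (100.61 − 93.63) / 1260 = 6.98 / 1260 = 0.005540.
Q = Σ(K_i·b_i) · W · i = 5693 × 1890 × 0.005540 = 59611 m³/day.

59600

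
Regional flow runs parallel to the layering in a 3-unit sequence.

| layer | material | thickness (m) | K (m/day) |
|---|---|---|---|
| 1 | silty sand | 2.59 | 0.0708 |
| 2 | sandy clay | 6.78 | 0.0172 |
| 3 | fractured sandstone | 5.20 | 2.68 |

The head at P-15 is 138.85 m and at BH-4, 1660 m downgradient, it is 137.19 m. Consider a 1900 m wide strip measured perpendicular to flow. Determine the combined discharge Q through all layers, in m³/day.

Flow is parallel to layering, so each bed carries its own Darcy discharge and the transmissivities add.
Σ(K_i·b_i) = 0.0708×2.59 + 0.0172×6.78 + 2.68×5.20 = 14.24 m²/day.
Hydraulic gradient i = (138.85 − 137.19) / 1660 = 1.66 / 1660 = 0.001000.
Q = Σ(K_i·b_i) · W · i = 14.24 × 1900 × 0.001000 = 27.05 m³/day.

27.0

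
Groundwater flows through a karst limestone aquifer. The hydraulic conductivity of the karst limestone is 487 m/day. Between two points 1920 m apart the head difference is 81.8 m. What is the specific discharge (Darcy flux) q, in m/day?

Hydraulic gradient i = Δh / L = 81.8 / 1920 = 0.04260.
Specific discharge q = K · i = 487.0 × 0.04260 = 20.75 m/day.

20.7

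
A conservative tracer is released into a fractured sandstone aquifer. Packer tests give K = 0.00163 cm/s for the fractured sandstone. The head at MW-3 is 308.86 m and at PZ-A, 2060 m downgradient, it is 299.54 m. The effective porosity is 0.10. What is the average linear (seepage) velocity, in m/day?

0.0637

Convert K: 0.00163 cm/s × 864 = 1.408 m/day.
Hydraulic gradient i = (308.86 − 299.54) / 2060 = 9.32 / 2060 = 0.004524.
Darcy flux q = K · i = 1.408 × 0.004524 = 0.006372 m/day.
Seepage velocity v = q / n_e = 0.006372 / 0.10 = 0.06372 m/day.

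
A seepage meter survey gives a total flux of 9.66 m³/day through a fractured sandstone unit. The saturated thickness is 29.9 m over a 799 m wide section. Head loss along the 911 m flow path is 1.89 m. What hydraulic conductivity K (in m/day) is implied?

Cross-sectional area A = 799 × 29.9 = 23890 m².
Hydraulic gradient i = Δh / L = 1.89 / 911 = 0.002075.
From Q = K·A·i, K = Q / (A·i) = 9.66 / (23890 × 0.002075) = 0.1949 m/day.

0.195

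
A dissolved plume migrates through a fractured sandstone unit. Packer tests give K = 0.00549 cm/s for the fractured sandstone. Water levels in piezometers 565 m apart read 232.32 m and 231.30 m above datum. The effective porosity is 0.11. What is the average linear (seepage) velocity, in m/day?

0.0778

Convert K: 0.00549 cm/s × 864 = 4.743 m/day.
Hydraulic gradient i = (232.32 − 231.30) / 565 = 1.02 / 565 = 0.001805.
Darcy flux q = K · i = 4.743 × 0.001805 = 0.008563 m/day.
Seepage velocity v = q / n_e = 0.008563 / 0.11 = 0.07785 m/day.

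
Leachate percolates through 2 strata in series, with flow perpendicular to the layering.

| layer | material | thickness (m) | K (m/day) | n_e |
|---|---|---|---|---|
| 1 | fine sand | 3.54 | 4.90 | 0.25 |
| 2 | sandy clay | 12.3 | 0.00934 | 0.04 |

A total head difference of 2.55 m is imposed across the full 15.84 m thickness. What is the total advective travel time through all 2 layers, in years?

1.95

With flow normal to the layers, continuity requires the same specific discharge q through every layer.
Σ(b_i/K_i) = 3.54/4.90 + 12.3/0.00934 = 1318 d.
q = Δh / Σ(b_i/K_i) = 2.55 / 1318 = 0.001935 m/day.
In each layer the seepage velocity is v_i = q/n_i, so the layer transit time is t_i = b_i·n_i / q:
  layer 1 (fine sand): t_1 = 3.54 × 0.25 / 0.001935 = 457.3 d
  layer 2 (sandy clay): t_2 = 12.3 × 0.04 / 0.001935 = 254.2 d
Total t = Σ t_i = 711.5 days = 1.948 years.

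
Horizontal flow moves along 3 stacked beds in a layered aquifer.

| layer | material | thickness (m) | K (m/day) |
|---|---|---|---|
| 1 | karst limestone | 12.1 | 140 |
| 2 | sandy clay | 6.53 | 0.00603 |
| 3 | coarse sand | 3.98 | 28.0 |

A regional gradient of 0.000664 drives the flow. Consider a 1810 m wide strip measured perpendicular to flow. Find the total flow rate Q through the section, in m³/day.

2170

Flow is parallel to layering, so each bed carries its own Darcy discharge and the transmissivities add.
Σ(K_i·b_i) = 140×12.1 + 0.00603×6.53 + 28.0×3.98 = 1805 m²/day.
Hydraulic gradient i = 0.000664.
Q = Σ(K_i·b_i) · W · i = 1805 × 1810 × 0.0006640 = 2170 m³/day.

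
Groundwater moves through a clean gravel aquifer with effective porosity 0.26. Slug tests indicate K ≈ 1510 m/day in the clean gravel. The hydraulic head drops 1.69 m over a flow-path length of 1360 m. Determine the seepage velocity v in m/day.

Hydraulic gradient i = Δh / L = 1.69 / 1360 = 0.001243.
Darcy flux q = K · i = 1510 × 0.001243 = 1.876 m/day.
Seepage velocity v = q / n_e = 1.876 / 0.26 = 7.217 m/day.

7.22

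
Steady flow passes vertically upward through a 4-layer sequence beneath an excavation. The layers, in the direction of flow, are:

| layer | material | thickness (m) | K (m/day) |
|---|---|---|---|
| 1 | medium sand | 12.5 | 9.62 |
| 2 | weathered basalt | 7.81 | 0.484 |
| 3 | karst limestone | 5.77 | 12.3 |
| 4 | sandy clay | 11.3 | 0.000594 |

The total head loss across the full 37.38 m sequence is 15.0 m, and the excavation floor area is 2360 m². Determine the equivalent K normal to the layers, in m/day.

0.00196

Flow is perpendicular to layering, so the layers act in series and the equivalent K is the thickness-weighted harmonic mean.
Total thickness L = 12.5 + 7.81 + 5.77 + 11.3 = 37.38 m.
Σ(b_i/K_i) = 12.5/9.62 + 7.81/0.484 + 5.77/12.3 + 11.3/0.000594 = 19041 d.
K_eq = L / Σ(b_i/K_i) = 37.38 / 19041 = 0.001963 m/day.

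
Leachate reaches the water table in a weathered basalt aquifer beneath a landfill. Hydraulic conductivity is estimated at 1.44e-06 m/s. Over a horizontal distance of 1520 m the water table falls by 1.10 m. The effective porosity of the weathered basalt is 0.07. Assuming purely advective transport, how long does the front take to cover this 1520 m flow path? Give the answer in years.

Convert K: 1.44e-06 m/s × 86400 = 0.1244 m/day.
Hydraulic gradient i = Δh / L = 1.10 / 1520 = 0.0007237.
Darcy flux q = K · i = 0.1244 × 0.0007237 = 9.004e-05 m/day.
Seepage velocity v = q / n_e = 9.004e-05 / 0.07 = 0.001286 m/day.
Travel time t = L / v = 1520 / 0.001286 = 1.182e+06 days = 3235 years.

3240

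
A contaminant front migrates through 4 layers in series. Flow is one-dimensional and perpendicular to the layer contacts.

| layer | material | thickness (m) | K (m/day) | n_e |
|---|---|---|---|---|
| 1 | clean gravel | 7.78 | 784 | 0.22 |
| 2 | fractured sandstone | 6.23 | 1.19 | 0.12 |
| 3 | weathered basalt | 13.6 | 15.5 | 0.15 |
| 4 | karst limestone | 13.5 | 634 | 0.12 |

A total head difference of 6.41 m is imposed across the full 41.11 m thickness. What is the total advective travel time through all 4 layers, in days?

With flow normal to the layers, continuity requires the same specific discharge q through every layer.
Σ(b_i/K_i) = 7.78/784 + 6.23/1.19 + 13.6/15.5 + 13.5/634 = 6.144 d.
q = Δh / Σ(b_i/K_i) = 6.41 / 6.144 = 1.043 m/day.
In each layer the seepage velocity is v_i = q/n_i, so the layer transit time is t_i = b_i·n_i / q:
  layer 1 (clean gravel): t_1 = 7.78 × 0.22 / 1.043 = 1.641 d
  layer 2 (fractured sandstone): t_2 = 6.23 × 0.12 / 1.043 = 0.7166 d
  layer 3 (weathered basalt): t_3 = 13.6 × 0.15 / 1.043 = 1.955 d
  layer 4 (karst limestone): t_4 = 13.5 × 0.12 / 1.043 = 1.553 d
Total t = Σ t_i = 5.865 days.

5.87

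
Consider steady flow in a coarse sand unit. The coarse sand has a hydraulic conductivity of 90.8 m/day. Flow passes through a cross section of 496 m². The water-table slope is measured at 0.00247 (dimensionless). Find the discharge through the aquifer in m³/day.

Hydraulic gradient i = 0.00247.
Darcy's law: Q = K · A · i = 90.80 × 496.0 × 0.002470 = 111.2 m³/day.

111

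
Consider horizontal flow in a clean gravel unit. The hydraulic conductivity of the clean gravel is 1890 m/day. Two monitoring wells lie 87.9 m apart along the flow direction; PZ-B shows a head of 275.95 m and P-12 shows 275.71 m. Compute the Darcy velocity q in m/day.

Hydraulic gradient i = (275.95 − 275.71) / 87.9 = 0.24 / 87.9 = 0.002730.
Specific discharge q = K · i = 1890 × 0.002730 = 5.160 m/day.

5.16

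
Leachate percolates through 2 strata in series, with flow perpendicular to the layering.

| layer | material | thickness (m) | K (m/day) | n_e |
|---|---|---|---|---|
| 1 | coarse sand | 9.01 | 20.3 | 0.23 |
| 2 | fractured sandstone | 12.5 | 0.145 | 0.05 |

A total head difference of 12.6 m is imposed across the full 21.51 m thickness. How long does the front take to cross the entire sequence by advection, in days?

With flow normal to the layers, continuity requires the same specific discharge q through every layer.
Σ(b_i/K_i) = 9.01/20.3 + 12.5/0.145 = 86.65 d.
q = Δh / Σ(b_i/K_i) = 12.6 / 86.65 = 0.1454 m/day.
In each layer the seepage velocity is v_i = q/n_i, so the layer transit time is t_i = b_i·n_i / q:
  layer 1 (coarse sand): t_1 = 9.01 × 0.23 / 0.1454 = 14.25 d
  layer 2 (fractured sandstone): t_2 = 12.5 × 0.05 / 0.1454 = 4.298 d
Total t = Σ t_i = 18.55 days.

18.5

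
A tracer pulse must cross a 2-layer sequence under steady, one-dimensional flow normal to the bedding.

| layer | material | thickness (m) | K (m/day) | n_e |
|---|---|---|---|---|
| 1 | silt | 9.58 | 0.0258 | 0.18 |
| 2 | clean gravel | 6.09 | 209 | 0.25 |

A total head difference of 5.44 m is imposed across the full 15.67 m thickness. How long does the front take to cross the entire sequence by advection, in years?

With flow normal to the layers, continuity requires the same specific discharge q through every layer.
Σ(b_i/K_i) = 9.58/0.0258 + 6.09/209 = 371.3 d.
q = Δh / Σ(b_i/K_i) = 5.44 / 371.3 = 0.01465 m/day.
In each layer the seepage velocity is v_i = q/n_i, so the layer transit time is t_i = b_i·n_i / q:
  layer 1 (silt): t_1 = 9.58 × 0.18 / 0.01465 = 117.7 d
  layer 2 (clean gravel): t_2 = 6.09 × 0.25 / 0.01465 = 103.9 d
Total t = Σ t_i = 221.6 days = 0.6068 years.

0.607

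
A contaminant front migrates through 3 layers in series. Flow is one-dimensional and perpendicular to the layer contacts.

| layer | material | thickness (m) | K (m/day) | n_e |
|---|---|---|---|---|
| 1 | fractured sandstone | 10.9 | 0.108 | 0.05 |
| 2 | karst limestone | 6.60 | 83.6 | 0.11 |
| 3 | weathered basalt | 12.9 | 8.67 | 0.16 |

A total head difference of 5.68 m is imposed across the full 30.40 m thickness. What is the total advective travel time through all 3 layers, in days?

With flow normal to the layers, continuity requires the same specific discharge q through every layer.
Σ(b_i/K_i) = 10.9/0.108 + 6.60/83.6 + 12.9/8.67 = 102.5 d.
q = Δh / Σ(b_i/K_i) = 5.68 / 102.5 = 0.05542 m/day.
In each layer the seepage velocity is v_i = q/n_i, so the layer transit time is t_i = b_i·n_i / q:
  layer 1 (fractured sandstone): t_1 = 10.9 × 0.05 / 0.05542 = 9.834 d
  layer 2 (karst limestone): t_2 = 6.60 × 0.11 / 0.05542 = 13.10 d
  layer 3 (weathered basalt): t_3 = 12.9 × 0.16 / 0.05542 = 37.24 d
Total t = Σ t_i = 60.18 days.

60.2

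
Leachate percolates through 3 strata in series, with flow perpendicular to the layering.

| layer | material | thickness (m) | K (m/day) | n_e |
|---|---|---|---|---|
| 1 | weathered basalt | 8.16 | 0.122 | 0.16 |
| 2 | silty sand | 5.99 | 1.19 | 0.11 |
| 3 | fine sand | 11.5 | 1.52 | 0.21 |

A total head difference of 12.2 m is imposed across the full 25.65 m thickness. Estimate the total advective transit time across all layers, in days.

28.5

With flow normal to the layers, continuity requires the same specific discharge q through every layer.
Σ(b_i/K_i) = 8.16/0.122 + 5.99/1.19 + 11.5/1.52 = 79.48 d.
q = Δh / Σ(b_i/K_i) = 12.2 / 79.48 = 0.1535 m/day.
In each layer the seepage velocity is v_i = q/n_i, so the layer transit time is t_i = b_i·n_i / q:
  layer 1 (weathered basalt): t_1 = 8.16 × 0.16 / 0.1535 = 8.506 d
  layer 2 (silty sand): t_2 = 5.99 × 0.11 / 0.1535 = 4.293 d
  layer 3 (fine sand): t_3 = 11.5 × 0.21 / 0.1535 = 15.73 d
Total t = Σ t_i = 28.53 days.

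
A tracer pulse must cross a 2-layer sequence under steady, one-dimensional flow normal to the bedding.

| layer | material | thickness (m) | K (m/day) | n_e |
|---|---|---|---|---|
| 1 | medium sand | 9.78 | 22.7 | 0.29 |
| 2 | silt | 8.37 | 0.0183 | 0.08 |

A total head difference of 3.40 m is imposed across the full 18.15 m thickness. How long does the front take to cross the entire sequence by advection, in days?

472

With flow normal to the layers, continuity requires the same specific discharge q through every layer.
Σ(b_i/K_i) = 9.78/22.7 + 8.37/0.0183 = 457.8 d.
q = Δh / Σ(b_i/K_i) = 3.40 / 457.8 = 0.007427 m/day.
In each layer the seepage velocity is v_i = q/n_i, so the layer transit time is t_i = b_i·n_i / q:
  layer 1 (medium sand): t_1 = 9.78 × 0.29 / 0.007427 = 381.9 d
  layer 2 (silt): t_2 = 8.37 × 0.08 / 0.007427 = 90.16 d
Total t = Σ t_i = 472.1 days.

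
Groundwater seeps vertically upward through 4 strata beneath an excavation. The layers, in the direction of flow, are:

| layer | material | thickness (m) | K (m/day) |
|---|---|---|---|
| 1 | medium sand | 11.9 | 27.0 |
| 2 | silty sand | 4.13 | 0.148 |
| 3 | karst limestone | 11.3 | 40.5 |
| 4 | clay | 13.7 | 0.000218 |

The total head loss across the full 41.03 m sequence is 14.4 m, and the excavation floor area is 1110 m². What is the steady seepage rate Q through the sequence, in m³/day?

0.254

Flow is perpendicular to layering, so the layers act in series and the equivalent K is the thickness-weighted harmonic mean.
Total thickness L = 11.9 + 4.13 + 11.3 + 13.7 = 41.03 m.
Σ(b_i/K_i) = 11.9/27.0 + 4.13/0.148 + 11.3/40.5 + 13.7/0.000218 = 62873 d.
K_eq = L / Σ(b_i/K_i) = 41.03 / 62873 = 0.0006526 m/day.
Q = K_eq · A · (Δh/L) = 0.0006526 × 1110 × (14.4/41.03) = 0.2542 m³/day.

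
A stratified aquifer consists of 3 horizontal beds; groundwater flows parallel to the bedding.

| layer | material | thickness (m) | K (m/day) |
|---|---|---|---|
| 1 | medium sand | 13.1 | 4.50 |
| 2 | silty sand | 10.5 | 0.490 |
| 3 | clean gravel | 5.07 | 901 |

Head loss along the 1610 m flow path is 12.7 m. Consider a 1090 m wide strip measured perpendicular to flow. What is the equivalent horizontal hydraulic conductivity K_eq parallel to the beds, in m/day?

162

Flow is parallel to layering, so each bed carries its own Darcy discharge and the transmissivities add.
Σ(K_i·b_i) = 4.50×13.1 + 0.490×10.5 + 901×5.07 = 4632 m²/day.
Total thickness b = 28.67 m, so K_eq = Σ(K_i·b_i)/b = 161.6 m/day.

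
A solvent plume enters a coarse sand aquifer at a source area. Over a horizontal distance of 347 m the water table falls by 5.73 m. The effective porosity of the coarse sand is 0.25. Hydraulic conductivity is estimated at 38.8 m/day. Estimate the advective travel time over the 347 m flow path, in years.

0.371

Hydraulic gradient i = Δh / L = 5.73 / 347 = 0.01651.
Darcy flux q = K · i = 38.80 × 0.01651 = 0.6407 m/day.
Seepage velocity v = q / n_e = 0.6407 / 0.25 = 2.563 m/day.
Travel time t = L / v = 347 / 2.563 = 135.4 days = 0.3707 years.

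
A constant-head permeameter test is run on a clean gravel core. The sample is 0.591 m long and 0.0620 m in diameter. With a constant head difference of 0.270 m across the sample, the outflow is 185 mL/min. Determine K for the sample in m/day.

193

Cross-sectional area A = π·(d/2)² = π × (0.0620/2)² = 0.003019 m².
Convert discharge: 185 mL/min = 3.083e-06 m³/s.
Darcy's law rearranged: K = Q·L / (A·Δh) = 3.083e-06 × 0.591 / (0.003019 × 0.270) = 0.002235 m/s = 193.1 m/day.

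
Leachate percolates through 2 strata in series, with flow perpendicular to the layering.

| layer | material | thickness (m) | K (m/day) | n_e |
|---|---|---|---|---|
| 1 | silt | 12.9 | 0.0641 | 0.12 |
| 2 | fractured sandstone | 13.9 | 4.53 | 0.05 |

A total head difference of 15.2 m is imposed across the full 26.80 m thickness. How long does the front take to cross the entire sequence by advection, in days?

With flow normal to the layers, continuity requires the same specific discharge q through every layer.
Σ(b_i/K_i) = 12.9/0.0641 + 13.9/4.53 = 204.3 d.
q = Δh / Σ(b_i/K_i) = 15.2 / 204.3 = 0.07439 m/day.
In each layer the seepage velocity is v_i = q/n_i, so the layer transit time is t_i = b_i·n_i / q:
  layer 1 (silt): t_1 = 12.9 × 0.12 / 0.07439 = 20.81 d
  layer 2 (fractured sandstone): t_2 = 13.9 × 0.05 / 0.07439 = 9.342 d
Total t = Σ t_i = 30.15 days.

30.2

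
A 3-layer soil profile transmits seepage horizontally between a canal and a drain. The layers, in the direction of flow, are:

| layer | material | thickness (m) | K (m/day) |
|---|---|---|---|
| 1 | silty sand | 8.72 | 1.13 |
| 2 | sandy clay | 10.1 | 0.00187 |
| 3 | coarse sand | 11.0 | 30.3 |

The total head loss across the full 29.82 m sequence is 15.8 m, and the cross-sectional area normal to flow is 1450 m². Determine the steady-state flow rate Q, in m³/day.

4.24

Flow is perpendicular to layering, so the layers act in series and the equivalent K is the thickness-weighted harmonic mean.
Total thickness L = 8.72 + 10.1 + 11.0 = 29.82 m.
Σ(b_i/K_i) = 8.72/1.13 + 10.1/0.00187 + 11.0/30.3 = 5409 d.
K_eq = L / Σ(b_i/K_i) = 29.82 / 5409 = 0.005513 m/day.
Q = K_eq · A · (Δh/L) = 0.005513 × 1450 × (15.8/29.82) = 4.235 m³/day.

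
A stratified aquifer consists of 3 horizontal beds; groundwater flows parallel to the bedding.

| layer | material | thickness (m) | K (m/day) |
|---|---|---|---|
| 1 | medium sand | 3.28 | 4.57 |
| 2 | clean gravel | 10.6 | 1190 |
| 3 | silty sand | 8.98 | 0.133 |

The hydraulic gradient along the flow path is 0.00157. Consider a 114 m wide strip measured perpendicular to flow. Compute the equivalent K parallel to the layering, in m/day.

Flow is parallel to layering, so each bed carries its own Darcy discharge and the transmissivities add.
Σ(K_i·b_i) = 4.57×3.28 + 1190×10.6 + 0.133×8.98 = 12630 m²/day.
Total thickness b = 22.86 m, so K_eq = Σ(K_i·b_i)/b = 552.5 m/day.

553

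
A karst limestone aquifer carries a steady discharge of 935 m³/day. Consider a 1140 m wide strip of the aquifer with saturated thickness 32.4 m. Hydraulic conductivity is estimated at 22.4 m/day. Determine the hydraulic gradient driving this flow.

Cross-sectional area A = 1140 × 32.4 = 36936 m².
From Q = K·A·i, i = Q / (K·A) = 935 / (22.40 × 36936) = 0.001130.

0.00113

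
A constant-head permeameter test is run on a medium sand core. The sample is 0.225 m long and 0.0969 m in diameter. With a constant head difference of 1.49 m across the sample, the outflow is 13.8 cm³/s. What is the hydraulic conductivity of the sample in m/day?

24.4

Cross-sectional area A = π·(d/2)² = π × (0.0969/2)² = 0.007375 m².
Convert discharge: 13.8 cm³/s = 1.380e-05 m³/s.
Darcy's law rearranged: K = Q·L / (A·Δh) = 1.380e-05 × 0.225 / (0.007375 × 1.49) = 0.0002826 m/s = 24.41 m/day.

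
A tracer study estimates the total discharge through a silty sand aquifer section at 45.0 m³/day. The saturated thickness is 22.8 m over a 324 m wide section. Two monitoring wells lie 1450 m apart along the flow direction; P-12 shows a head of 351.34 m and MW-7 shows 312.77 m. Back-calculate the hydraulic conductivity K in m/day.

0.229

Cross-sectional area A = 324 × 22.8 = 7387 m².
Hydraulic gradient i = (351.34 − 312.77) / 1450 = 38.57 / 1450 = 0.02660.
From Q = K·A·i, K = Q / (A·i) = 45.0 / (7387 × 0.02660) = 0.2290 m/day.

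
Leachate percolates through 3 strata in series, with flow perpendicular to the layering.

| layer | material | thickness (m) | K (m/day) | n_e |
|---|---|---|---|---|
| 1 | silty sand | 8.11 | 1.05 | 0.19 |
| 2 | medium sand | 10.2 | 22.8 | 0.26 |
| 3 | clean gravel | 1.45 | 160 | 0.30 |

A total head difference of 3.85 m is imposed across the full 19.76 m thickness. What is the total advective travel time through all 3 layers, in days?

With flow normal to the layers, continuity requires the same specific discharge q through every layer.
Σ(b_i/K_i) = 8.11/1.05 + 10.2/22.8 + 1.45/160 = 8.180 d.
q = Δh / Σ(b_i/K_i) = 3.85 / 8.180 = 0.4706 m/day.
In each layer the seepage velocity is v_i = q/n_i, so the layer transit time is t_i = b_i·n_i / q:
  layer 1 (silty sand): t_1 = 8.11 × 0.19 / 0.4706 = 3.274 d
  layer 2 (medium sand): t_2 = 10.2 × 0.26 / 0.4706 = 5.635 d
  layer 3 (clean gravel): t_3 = 1.45 × 0.30 / 0.4706 = 0.9243 d
Total t = Σ t_i = 9.833 days.

9.83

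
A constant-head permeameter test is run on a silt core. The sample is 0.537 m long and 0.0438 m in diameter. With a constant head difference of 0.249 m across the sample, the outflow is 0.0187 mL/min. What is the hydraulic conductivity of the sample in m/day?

Cross-sectional area A = π·(d/2)² = π × (0.0438/2)² = 0.001507 m².
Convert discharge: 0.0187 mL/min = 3.117e-10 m³/s.
Darcy's law rearranged: K = Q·L / (A·Δh) = 3.117e-10 × 0.537 / (0.001507 × 0.249) = 4.461e-07 m/s = 0.03854 m/day.

0.0385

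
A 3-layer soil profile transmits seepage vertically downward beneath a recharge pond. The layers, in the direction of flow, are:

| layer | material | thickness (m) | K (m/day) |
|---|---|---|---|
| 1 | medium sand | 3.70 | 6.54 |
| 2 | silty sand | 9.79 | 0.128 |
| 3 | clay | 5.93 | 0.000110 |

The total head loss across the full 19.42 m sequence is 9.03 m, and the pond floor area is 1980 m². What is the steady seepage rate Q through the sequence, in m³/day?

Flow is perpendicular to layering, so the layers act in series and the equivalent K is the thickness-weighted harmonic mean.
Total thickness L = 3.70 + 9.79 + 5.93 = 19.42 m.
Σ(b_i/K_i) = 3.70/6.54 + 9.79/0.128 + 5.93/0.000110 = 53986 d.
K_eq = L / Σ(b_i/K_i) = 19.42 / 53986 = 0.0003597 m/day.
Q = K_eq · A · (Δh/L) = 0.0003597 × 1980 × (9.03/19.42) = 0.3312 m³/day.

0.331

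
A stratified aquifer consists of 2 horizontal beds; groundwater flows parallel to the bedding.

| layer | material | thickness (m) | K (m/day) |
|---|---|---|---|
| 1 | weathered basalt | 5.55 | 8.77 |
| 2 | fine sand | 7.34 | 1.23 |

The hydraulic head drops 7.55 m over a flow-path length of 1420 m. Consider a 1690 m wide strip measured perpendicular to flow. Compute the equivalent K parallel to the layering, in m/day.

4.48

Flow is parallel to layering, so each bed carries its own Darcy discharge and the transmissivities add.
Σ(K_i·b_i) = 8.77×5.55 + 1.23×7.34 = 57.70 m²/day.
Total thickness b = 12.89 m, so K_eq = Σ(K_i·b_i)/b = 4.476 m/day.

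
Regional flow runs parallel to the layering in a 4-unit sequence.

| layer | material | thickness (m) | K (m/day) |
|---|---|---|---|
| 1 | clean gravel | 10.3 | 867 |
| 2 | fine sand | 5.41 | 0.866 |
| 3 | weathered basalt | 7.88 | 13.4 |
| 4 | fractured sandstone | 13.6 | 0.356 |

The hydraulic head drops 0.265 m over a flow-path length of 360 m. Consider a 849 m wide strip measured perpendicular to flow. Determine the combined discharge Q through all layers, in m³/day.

Flow is parallel to layering, so each bed carries its own Darcy discharge and the transmissivities add.
Σ(K_i·b_i) = 867×10.3 + 0.866×5.41 + 13.4×7.88 + 0.356×13.6 = 9045 m²/day.
Hydraulic gradient i = Δh / L = 0.265 / 360 = 0.0007361.
Q = Σ(K_i·b_i) · W · i = 9045 × 849 × 0.0007361 = 5653 m³/day.

5650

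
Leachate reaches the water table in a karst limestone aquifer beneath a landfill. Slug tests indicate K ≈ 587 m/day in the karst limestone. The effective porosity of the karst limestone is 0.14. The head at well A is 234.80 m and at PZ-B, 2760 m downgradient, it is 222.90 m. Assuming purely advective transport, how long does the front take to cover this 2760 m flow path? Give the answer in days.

153

Hydraulic gradient i = (234.80 − 222.90) / 2760 = 11.9 / 2760 = 0.004312.
Darcy flux q = K · i = 587.0 × 0.004312 = 2.531 m/day.
Seepage velocity v = q / n_e = 2.531 / 0.14 = 18.08 m/day.
Travel time t = L / v = 2760 / 18.08 = 152.7 days.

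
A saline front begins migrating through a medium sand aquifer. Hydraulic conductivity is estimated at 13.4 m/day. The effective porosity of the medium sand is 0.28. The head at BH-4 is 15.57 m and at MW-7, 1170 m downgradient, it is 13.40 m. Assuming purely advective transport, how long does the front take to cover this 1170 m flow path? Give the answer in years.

Hydraulic gradient i = (15.57 − 13.40) / 1170 = 2.17 / 1170 = 0.001855.
Darcy flux q = K · i = 13.40 × 0.001855 = 0.02485 m/day.
Seepage velocity v = q / n_e = 0.02485 / 0.28 = 0.08876 m/day.
Travel time t = L / v = 1170 / 0.08876 = 13182 days = 36.09 years.

36.1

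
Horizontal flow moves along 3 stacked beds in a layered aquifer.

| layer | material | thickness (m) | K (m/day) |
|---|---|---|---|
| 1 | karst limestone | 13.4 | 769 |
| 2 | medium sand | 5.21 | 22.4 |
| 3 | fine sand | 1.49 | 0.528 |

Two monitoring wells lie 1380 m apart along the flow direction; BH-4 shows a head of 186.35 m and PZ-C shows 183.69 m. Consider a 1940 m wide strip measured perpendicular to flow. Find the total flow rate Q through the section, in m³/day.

Flow is parallel to layering, so each bed carries its own Darcy discharge and the transmissivities add.
Σ(K_i·b_i) = 769×13.4 + 22.4×5.21 + 0.528×1.49 = 10422 m²/day.
Hydraulic gradient i = (186.35 − 183.69) / 1380 = 2.66 / 1380 = 0.001928.
Q = Σ(K_i·b_i) · W · i = 10422 × 1940 × 0.001928 = 38973 m³/day.

39000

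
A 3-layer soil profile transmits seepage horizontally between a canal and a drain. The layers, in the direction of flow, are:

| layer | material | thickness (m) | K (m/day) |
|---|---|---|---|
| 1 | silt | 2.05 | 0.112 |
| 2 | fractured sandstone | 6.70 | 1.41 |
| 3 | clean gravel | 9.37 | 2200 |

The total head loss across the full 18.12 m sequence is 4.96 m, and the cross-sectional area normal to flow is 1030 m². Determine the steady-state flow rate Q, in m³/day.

Flow is perpendicular to layering, so the layers act in series and the equivalent K is the thickness-weighted harmonic mean.
Total thickness L = 2.05 + 6.70 + 9.37 = 18.12 m.
Σ(b_i/K_i) = 2.05/0.112 + 6.70/1.41 + 9.37/2200 = 23.06 d.
K_eq = L / Σ(b_i/K_i) = 18.12 / 23.06 = 0.7858 m/day.
Q = K_eq · A · (Δh/L) = 0.7858 × 1030 × (4.96/18.12) = 221.5 m³/day.

222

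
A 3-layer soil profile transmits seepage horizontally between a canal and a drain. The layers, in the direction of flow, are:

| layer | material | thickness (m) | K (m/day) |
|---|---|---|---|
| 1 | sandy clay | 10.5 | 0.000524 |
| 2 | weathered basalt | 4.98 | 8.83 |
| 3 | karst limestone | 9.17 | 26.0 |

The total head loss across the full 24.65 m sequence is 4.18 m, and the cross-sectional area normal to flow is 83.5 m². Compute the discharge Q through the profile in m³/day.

0.0174

Flow is perpendicular to layering, so the layers act in series and the equivalent K is the thickness-weighted harmonic mean.
Total thickness L = 10.5 + 4.98 + 9.17 = 24.65 m.
Σ(b_i/K_i) = 10.5/0.000524 + 4.98/8.83 + 9.17/26.0 = 20039 d.
K_eq = L / Σ(b_i/K_i) = 24.65 / 20039 = 0.001230 m/day.
Q = K_eq · A · (Δh/L) = 0.001230 × 83.5 × (4.18/24.65) = 0.01742 m³/day.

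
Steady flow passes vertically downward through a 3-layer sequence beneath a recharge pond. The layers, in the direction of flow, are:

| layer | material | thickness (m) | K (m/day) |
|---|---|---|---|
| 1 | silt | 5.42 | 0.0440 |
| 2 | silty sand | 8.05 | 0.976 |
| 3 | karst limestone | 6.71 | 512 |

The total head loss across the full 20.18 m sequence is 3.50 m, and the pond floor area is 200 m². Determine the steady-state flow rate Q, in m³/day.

Flow is perpendicular to layering, so the layers act in series and the equivalent K is the thickness-weighted harmonic mean.
Total thickness L = 5.42 + 8.05 + 6.71 = 20.18 m.
Σ(b_i/K_i) = 5.42/0.0440 + 8.05/0.976 + 6.71/512 = 131.4 d.
K_eq = L / Σ(b_i/K_i) = 20.18 / 131.4 = 0.1535 m/day.
Q = K_eq · A · (Δh/L) = 0.1535 × 200 × (3.50/20.18) = 5.326 m³/day.

5.33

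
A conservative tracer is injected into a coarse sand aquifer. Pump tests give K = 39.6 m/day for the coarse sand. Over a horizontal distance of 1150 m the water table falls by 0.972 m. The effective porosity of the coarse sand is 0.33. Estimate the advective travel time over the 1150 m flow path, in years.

31.0

Hydraulic gradient i = Δh / L = 0.972 / 1150 = 0.0008452.
Darcy flux q = K · i = 39.60 × 0.0008452 = 0.03347 m/day.
Seepage velocity v = q / n_e = 0.03347 / 0.33 = 0.1014 m/day.
Travel time t = L / v = 1150 / 0.1014 = 11338 days = 31.04 years.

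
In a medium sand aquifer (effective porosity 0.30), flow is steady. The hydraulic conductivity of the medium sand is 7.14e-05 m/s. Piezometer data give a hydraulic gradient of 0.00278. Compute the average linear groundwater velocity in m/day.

Convert K: 7.14e-05 m/s × 86400 = 6.169 m/day.
Hydraulic gradient i = 0.00278.
Darcy flux q = K · i = 6.169 × 0.002780 = 0.01715 m/day.
Seepage velocity v = q / n_e = 0.01715 / 0.30 = 0.05717 m/day.

0.0572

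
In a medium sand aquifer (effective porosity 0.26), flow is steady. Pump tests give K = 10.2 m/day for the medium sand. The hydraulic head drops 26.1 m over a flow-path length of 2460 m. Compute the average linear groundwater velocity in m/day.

0.416

Hydraulic gradient i = Δh / L = 26.1 / 2460 = 0.01061.
Darcy flux q = K · i = 10.20 × 0.01061 = 0.1082 m/day.
Seepage velocity v = q / n_e = 0.1082 / 0.26 = 0.4162 m/day.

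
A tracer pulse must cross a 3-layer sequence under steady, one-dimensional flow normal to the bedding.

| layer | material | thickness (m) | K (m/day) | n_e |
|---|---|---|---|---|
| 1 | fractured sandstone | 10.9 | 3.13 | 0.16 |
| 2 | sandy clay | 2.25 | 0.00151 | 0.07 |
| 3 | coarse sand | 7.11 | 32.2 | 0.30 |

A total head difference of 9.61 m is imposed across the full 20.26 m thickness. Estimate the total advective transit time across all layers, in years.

1.72

With flow normal to the layers, continuity requires the same specific discharge q through every layer.
Σ(b_i/K_i) = 10.9/3.13 + 2.25/0.00151 + 7.11/32.2 = 1494 d.
q = Δh / Σ(b_i/K_i) = 9.61 / 1494 = 0.006433 m/day.
In each layer the seepage velocity is v_i = q/n_i, so the layer transit time is t_i = b_i·n_i / q:
  layer 1 (fractured sandstone): t_1 = 10.9 × 0.16 / 0.006433 = 271.1 d
  layer 2 (sandy clay): t_2 = 2.25 × 0.07 / 0.006433 = 24.48 d
  layer 3 (coarse sand): t_3 = 7.11 × 0.30 / 0.006433 = 331.6 d
Total t = Σ t_i = 627.1 days = 1.717 years.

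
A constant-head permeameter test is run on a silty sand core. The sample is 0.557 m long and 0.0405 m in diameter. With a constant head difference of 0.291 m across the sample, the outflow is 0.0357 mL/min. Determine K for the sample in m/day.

0.0764

Cross-sectional area A = π·(d/2)² = π × (0.0405/2)² = 0.001288 m².
Convert discharge: 0.0357 mL/min = 5.950e-10 m³/s.
Darcy's law rearranged: K = Q·L / (A·Δh) = 5.950e-10 × 0.557 / (0.001288 × 0.291) = 8.841e-07 m/s = 0.07638 m/day.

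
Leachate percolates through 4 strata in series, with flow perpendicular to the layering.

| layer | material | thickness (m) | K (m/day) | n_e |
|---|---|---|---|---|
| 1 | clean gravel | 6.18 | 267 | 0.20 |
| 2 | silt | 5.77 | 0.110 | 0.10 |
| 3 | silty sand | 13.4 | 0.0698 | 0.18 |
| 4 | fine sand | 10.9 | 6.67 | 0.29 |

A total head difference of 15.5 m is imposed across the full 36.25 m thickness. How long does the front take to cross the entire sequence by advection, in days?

With flow normal to the layers, continuity requires the same specific discharge q through every layer.
Σ(b_i/K_i) = 6.18/267 + 5.77/0.110 + 13.4/0.0698 + 10.9/6.67 = 246.1 d.
q = Δh / Σ(b_i/K_i) = 15.5 / 246.1 = 0.06299 m/day.
In each layer the seepage velocity is v_i = q/n_i, so the layer transit time is t_i = b_i·n_i / q:
  layer 1 (clean gravel): t_1 = 6.18 × 0.20 / 0.06299 = 19.62 d
  layer 2 (silt): t_2 = 5.77 × 0.10 / 0.06299 = 9.161 d
  layer 3 (silty sand): t_3 = 13.4 × 0.18 / 0.06299 = 38.29 d
  layer 4 (fine sand): t_4 = 10.9 × 0.29 / 0.06299 = 50.19 d
Total t = Σ t_i = 117.3 days.

117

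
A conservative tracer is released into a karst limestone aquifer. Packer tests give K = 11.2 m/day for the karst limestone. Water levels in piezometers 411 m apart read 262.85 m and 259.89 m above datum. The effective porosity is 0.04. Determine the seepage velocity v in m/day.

Hydraulic gradient i = (262.85 − 259.89) / 411 = 2.96 / 411 = 0.007202.
Darcy flux q = K · i = 11.20 × 0.007202 = 0.08066 m/day.
Seepage velocity v = q / n_e = 0.08066 / 0.04 = 2.017 m/day.

2.02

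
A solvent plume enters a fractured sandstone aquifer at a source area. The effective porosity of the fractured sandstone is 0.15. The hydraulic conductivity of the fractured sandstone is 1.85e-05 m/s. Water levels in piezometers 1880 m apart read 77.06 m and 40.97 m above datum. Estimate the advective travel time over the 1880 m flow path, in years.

Convert K: 1.85e-05 m/s × 86400 = 1.598 m/day.
Hydraulic gradient i = (77.06 − 40.97) / 1880 = 36.09 / 1880 = 0.01920.
Darcy flux q = K · i = 1.598 × 0.01920 = 0.03068 m/day.
Seepage velocity v = q / n_e = 0.03068 / 0.15 = 0.2046 m/day.
Travel time t = L / v = 1880 / 0.2046 = 9190 days = 25.16 years.

25.2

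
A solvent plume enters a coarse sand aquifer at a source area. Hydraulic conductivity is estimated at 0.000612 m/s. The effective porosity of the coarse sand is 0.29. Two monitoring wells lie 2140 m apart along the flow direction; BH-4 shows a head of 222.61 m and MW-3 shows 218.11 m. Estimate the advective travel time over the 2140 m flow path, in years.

Convert K: 0.000612 m/s × 86400 = 52.88 m/day.
Hydraulic gradient i = (222.61 − 218.11) / 2140 = 4.5 / 2140 = 0.002103.
Darcy flux q = K · i = 52.88 × 0.002103 = 0.1112 m/day.
Seepage velocity v = q / n_e = 0.1112 / 0.29 = 0.3834 m/day.
Travel time t = L / v = 2140 / 0.3834 = 5581 days = 15.28 years.

15.3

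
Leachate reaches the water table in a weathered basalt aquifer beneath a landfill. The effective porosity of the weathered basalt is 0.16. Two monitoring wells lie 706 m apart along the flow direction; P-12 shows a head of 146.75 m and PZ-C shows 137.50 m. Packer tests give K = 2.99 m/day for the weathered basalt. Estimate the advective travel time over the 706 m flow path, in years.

7.89

Hydraulic gradient i = (146.75 − 137.50) / 706 = 9.25 / 706 = 0.01310.
Darcy flux q = K · i = 2.990 × 0.01310 = 0.03917 m/day.
Seepage velocity v = q / n_e = 0.03917 / 0.16 = 0.2448 m/day.
Travel time t = L / v = 706 / 0.2448 = 2883 days = 7.895 years.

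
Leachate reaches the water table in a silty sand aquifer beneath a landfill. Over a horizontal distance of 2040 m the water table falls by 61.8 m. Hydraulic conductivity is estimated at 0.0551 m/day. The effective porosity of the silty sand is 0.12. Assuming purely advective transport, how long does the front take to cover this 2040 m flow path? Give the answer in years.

Hydraulic gradient i = Δh / L = 61.8 / 2040 = 0.03029.
Darcy flux q = K · i = 0.05510 × 0.03029 = 0.001669 m/day.
Seepage velocity v = q / n_e = 0.001669 / 0.12 = 0.01391 m/day.
Travel time t = L / v = 2040 / 0.01391 = 1.467e+05 days = 401.5 years.

402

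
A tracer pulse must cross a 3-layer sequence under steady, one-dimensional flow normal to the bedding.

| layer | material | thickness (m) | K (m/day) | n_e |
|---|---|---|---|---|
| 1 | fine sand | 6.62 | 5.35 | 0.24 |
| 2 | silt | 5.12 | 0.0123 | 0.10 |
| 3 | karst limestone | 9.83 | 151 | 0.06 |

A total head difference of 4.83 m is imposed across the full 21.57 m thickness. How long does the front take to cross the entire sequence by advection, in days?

With flow normal to the layers, continuity requires the same specific discharge q through every layer.
Σ(b_i/K_i) = 6.62/5.35 + 5.12/0.0123 + 9.83/151 = 417.6 d.
q = Δh / Σ(b_i/K_i) = 4.83 / 417.6 = 0.01157 m/day.
In each layer the seepage velocity is v_i = q/n_i, so the layer transit time is t_i = b_i·n_i / q:
  layer 1 (fine sand): t_1 = 6.62 × 0.24 / 0.01157 = 137.4 d
  layer 2 (silt): t_2 = 5.12 × 0.10 / 0.01157 = 44.26 d
  layer 3 (karst limestone): t_3 = 9.83 × 0.06 / 0.01157 = 50.99 d
Total t = Σ t_i = 232.6 days.

233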